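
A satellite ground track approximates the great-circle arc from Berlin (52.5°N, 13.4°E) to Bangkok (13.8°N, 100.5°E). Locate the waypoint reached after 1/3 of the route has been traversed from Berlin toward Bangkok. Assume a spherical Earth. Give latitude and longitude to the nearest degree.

≈ 48°N, 54°E

The haversine formula gives a central angle δ ≈ 1.350 rad (77.3°) between the endpoints.
Interpolate at f = 1/3 with slerp weights a = sin((1−f)δ)/sin δ ≈ 0.803, b = sin(fδ)/sin δ ≈ 0.446.
p = a·p₁ + b·p₂ ≈ (0.397, 0.539, 0.743); φ = arcsin(p_z) ≈ 48.01°, λ = atan2(p_y, p_x) ≈ 53.66°.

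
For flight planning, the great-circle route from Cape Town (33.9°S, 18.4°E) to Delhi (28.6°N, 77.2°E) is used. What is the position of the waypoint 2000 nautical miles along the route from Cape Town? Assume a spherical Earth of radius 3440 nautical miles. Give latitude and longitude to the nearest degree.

Write both endpoints as unit vectors p₁, p₂ with components (cos φ cos λ, cos φ sin λ, sin φ).
The central angle between the endpoints is δ = arccos(p₁·p₂) ≈ 1.460 rad (83.7°). The total great-circle distance is δ·R ≈ 1.460 × 3440 ≈ 5023 nmi, so the target fraction is f = 2000/5023 ≈ 0.398.
Interpolate at f ≈ 0.398 with slerp weights a = sin((1−f)δ)/sin δ ≈ 0.775, b = sin(fδ)/sin δ ≈ 0.553.
p = a·p₁ + b·p₂ ≈ (0.718, 0.676, -0.168); φ = arcsin(p_z) ≈ -9.64°, λ = atan2(p_y, p_x) ≈ 43.29°.

≈ 10°S, 43°E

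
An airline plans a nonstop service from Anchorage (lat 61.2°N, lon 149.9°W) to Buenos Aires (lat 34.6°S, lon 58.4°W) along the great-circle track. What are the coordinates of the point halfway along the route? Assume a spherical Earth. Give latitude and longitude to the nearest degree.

≈ lat 18°N, lon 89°W

From cos δ = sin φ₁ sin φ₂ + cos φ₁ cos φ₂ cos Δλ, the central angle is δ ≈ 2.104 rad (120.5°).
Interpolate at f = 1/2 with slerp weights a = sin((1−f)δ)/sin δ ≈ 1.008, b = sin(fδ)/sin δ ≈ 1.008.
p = a·p₁ + b·p₂ ≈ (0.015, -0.950, 0.311); φ = arcsin(p_z) ≈ 18.12°, λ = atan2(p_y, p_x) ≈ -89.12°.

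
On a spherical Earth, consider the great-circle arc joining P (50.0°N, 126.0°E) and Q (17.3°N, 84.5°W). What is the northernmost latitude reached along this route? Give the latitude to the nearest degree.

≈ 71°N

The great circle lies in the plane with unit normal n̂ = (p₁ × p₂)/|p₁ × p₂|.
Here n̂_z ≈ +0.327; the vertex latitude is φ_max = arccos|n̂_z| ≈ 70.9°.
Check via Clairaut: cos φ_max = |cos φ₁| · sin C = cos(50.0°)·sin(30.5°) ≈ 0.327, again giving ≈ 70.9°.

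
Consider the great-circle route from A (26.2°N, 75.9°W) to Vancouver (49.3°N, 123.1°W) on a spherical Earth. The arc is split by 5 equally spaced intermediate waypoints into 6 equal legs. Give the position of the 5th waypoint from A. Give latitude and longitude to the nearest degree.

≈ (47°N, 113°W)

Convert each endpoint to a unit vector on the sphere (x = cos φ cos λ, y = cos φ sin λ, z = sin φ).
The central angle between the endpoints is δ = arccos(p₁·p₂) ≈ 0.749 rad (42.9°).
Interpolate at f = 5/6 with slerp weights a = sin((1−f)δ)/sin δ ≈ 0.183, b = sin(fδ)/sin δ ≈ 0.858.
p = a·p₁ + b·p₂ ≈ (-0.266, -0.628, 0.731); φ = arcsin(p_z) ≈ 47.01°, λ = atan2(p_y, p_x) ≈ -112.93°.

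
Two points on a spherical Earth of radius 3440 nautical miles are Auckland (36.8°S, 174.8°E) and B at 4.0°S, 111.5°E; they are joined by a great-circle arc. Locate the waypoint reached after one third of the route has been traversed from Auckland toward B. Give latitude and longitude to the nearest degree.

The haversine formula gives a central angle δ ≈ 1.159 rad (66.4°) between the endpoints.
Interpolate at f = 1/3 with slerp weights a = sin((1−f)δ)/sin δ ≈ 0.762, b = sin(fδ)/sin δ ≈ 0.411.
p = a·p₁ + b·p₂ ≈ (-0.758, 0.437, -0.485); φ = arcsin(p_z) ≈ -29.01°, λ = atan2(p_y, p_x) ≈ 150.03°.

≈ 29°S, 150°E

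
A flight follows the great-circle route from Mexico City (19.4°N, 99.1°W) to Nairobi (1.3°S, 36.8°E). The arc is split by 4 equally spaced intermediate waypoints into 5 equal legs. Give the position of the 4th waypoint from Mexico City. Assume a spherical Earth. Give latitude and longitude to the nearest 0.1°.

≈ (10.1°N, 12.6°E)

The haversine formula gives a central angle δ ≈ 2.325 rad (133.2°) between the endpoints.
Interpolate at f = 4/5 with slerp weights a = sin((1−f)δ)/sin δ ≈ 0.615, b = sin(fδ)/sin δ ≈ 1.315.
p = a·p₁ + b·p₂ ≈ (0.961, 0.215, 0.175); φ = arcsin(p_z) ≈ 10.05°, λ = atan2(p_y, p_x) ≈ 12.58°.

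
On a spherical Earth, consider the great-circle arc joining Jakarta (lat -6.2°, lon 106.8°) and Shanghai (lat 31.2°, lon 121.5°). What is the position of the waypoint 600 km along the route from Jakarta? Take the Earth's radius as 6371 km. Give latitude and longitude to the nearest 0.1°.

≈ lat -1.1°, lon 108.6°

Write both endpoints as unit vectors p₁, p₂ with components (cos φ cos λ, cos φ sin λ, sin φ).
The central angle between the endpoints is δ = arccos(p₁·p₂) ≈ 0.697 rad (40.0°). The total great-circle distance is δ·R ≈ 0.697 × 6371 ≈ 4442 km, so the target fraction is f = 600/4442 ≈ 0.135.
Interpolate at f ≈ 0.135 with slerp weights a = sin((1−f)δ)/sin δ ≈ 0.883, b = sin(fδ)/sin δ ≈ 0.146.
p = a·p₁ + b·p₂ ≈ (-0.319, 0.947, -0.020); φ = arcsin(p_z) ≈ -1.12°, λ = atan2(p_y, p_x) ≈ 108.62°.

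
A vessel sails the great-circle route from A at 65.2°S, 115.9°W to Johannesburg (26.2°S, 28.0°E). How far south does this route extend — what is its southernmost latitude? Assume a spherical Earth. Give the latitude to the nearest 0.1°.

≈ 77.1°S

The great circle lies in the plane with unit normal n̂ = (p₁ × p₂)/|p₁ × p₂|.
Here n̂_z ≈ +0.223; the vertex latitude is φ_max = arccos|n̂_z| ≈ 77.1°.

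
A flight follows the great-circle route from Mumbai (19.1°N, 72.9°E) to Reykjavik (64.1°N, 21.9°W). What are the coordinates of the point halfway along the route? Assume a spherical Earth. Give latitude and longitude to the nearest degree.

≈ 51°N, 47°E

Write both endpoints as unit vectors p₁, p₂ with components (cos φ cos λ, cos φ sin λ, sin φ).
The central angle between the endpoints is δ = arccos(p₁·p₂) ≈ 1.308 rad (74.9°).
Interpolate at f = 1/2 with slerp weights a = sin((1−f)δ)/sin δ ≈ 0.630, b = sin(fδ)/sin δ ≈ 0.630.
p = a·p₁ + b·p₂ ≈ (0.430, 0.466, 0.773); φ = arcsin(p_z) ≈ 50.61°, λ = atan2(p_y, p_x) ≈ 47.30°.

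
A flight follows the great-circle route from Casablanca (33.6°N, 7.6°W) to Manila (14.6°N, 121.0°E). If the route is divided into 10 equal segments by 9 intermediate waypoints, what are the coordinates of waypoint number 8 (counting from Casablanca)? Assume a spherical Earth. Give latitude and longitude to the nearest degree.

The haversine formula gives a central angle δ ≈ 1.943 rad (111.3°) between the endpoints.
Interpolate at f = 8/10 with slerp weights a = sin((1−f)δ)/sin δ ≈ 0.407, b = sin(fδ)/sin δ ≈ 1.073.
p = a·p₁ + b·p₂ ≈ (-0.199, 0.845, 0.496); φ = arcsin(p_z) ≈ 29.71°, λ = atan2(p_y, p_x) ≈ 103.26°.

≈ 30°N, 103°E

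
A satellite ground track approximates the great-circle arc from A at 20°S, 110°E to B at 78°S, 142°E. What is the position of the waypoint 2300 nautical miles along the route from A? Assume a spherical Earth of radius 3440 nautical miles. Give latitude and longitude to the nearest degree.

From cos δ = sin φ₁ sin φ₂ + cos φ₁ cos φ₂ cos Δλ, the central angle is δ ≈ 1.047 rad (60.0°). The total great-circle distance is δ·R ≈ 1.047 × 3440 ≈ 3601 nmi, so the target fraction is f = 2300/3601 ≈ 0.639.
Interpolate at f ≈ 0.639 with slerp weights a = sin((1−f)δ)/sin δ ≈ 0.427, b = sin(fδ)/sin δ ≈ 0.716.
p = a·p₁ + b·p₂ ≈ (-0.254, 0.468, -0.846); φ = arcsin(p_z) ≈ -57.80°, λ = atan2(p_y, p_x) ≈ 118.51°.

≈ 58°S, 119°E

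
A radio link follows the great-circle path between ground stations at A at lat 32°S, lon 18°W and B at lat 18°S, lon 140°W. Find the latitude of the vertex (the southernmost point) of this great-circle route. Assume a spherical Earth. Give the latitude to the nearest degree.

The great circle lies in the plane with unit normal n̂ = (p₁ × p₂)/|p₁ × p₂|.
Here n̂_z ≈ -0.709; the vertex latitude is φ_max = arccos|n̂_z| ≈ 44.8°.

≈ 45°S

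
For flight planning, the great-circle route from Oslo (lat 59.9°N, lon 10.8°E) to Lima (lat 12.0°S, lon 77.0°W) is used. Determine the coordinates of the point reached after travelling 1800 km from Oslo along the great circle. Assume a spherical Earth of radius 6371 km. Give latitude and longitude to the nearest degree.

Write both endpoints as unit vectors p₁, p₂ with components (cos φ cos λ, cos φ sin λ, sin φ).
The central angle between the endpoints is δ = arccos(p₁·p₂) ≈ 1.733 rad (99.3°). The total great-circle distance is δ·R ≈ 1.733 × 6371 ≈ 11038 km, so the target fraction is f = 1800/11038 ≈ 0.163.
Interpolate at f ≈ 0.163 with slerp weights a = sin((1−f)δ)/sin δ ≈ 1.006, b = sin(fδ)/sin δ ≈ 0.282.
p = a·p₁ + b·p₂ ≈ (0.558, -0.175, 0.811); φ = arcsin(p_z) ≈ 54.24°, λ = atan2(p_y, p_x) ≈ -17.39°.

≈ lat 54°N, lon 17°W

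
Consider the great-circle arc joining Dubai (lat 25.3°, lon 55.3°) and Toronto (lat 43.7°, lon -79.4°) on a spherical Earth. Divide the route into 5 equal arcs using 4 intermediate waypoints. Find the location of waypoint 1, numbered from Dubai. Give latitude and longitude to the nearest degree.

The haversine formula gives a central angle δ ≈ 1.736 rad (99.5°) between the endpoints.
Interpolate at f = 1/5 with slerp weights a = sin((1−f)δ)/sin δ ≈ 0.997, b = sin(fδ)/sin δ ≈ 0.345.
p = a·p₁ + b·p₂ ≈ (0.559, 0.496, 0.664); φ = arcsin(p_z) ≈ 41.64°, λ = atan2(p_y, p_x) ≈ 41.58°.

≈ lat 42°, lon 42°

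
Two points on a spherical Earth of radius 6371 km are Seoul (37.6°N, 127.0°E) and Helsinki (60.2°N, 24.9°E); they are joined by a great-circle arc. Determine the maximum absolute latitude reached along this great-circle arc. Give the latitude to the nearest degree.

The great circle lies in the plane with unit normal n̂ = (p₁ × p₂)/|p₁ × p₂|.
Here n̂_z ≈ -0.430; the vertex latitude is φ_max = arccos|n̂_z| ≈ 64.5°.

≈ 65°N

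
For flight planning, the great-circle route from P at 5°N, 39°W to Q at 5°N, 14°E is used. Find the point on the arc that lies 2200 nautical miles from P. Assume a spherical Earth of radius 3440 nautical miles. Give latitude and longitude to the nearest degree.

≈ 5°N, 2°W

The haversine formula gives a central angle δ ≈ 0.921 rad (52.8°) between the endpoints. The total great-circle distance is δ·R ≈ 0.921 × 3440 ≈ 3169 nmi, so the target fraction is f = 2200/3169 ≈ 0.694.
Interpolate at f ≈ 0.694 with slerp weights a = sin((1−f)δ)/sin δ ≈ 0.349, b = sin(fδ)/sin δ ≈ 0.749.
p = a·p₁ + b·p₂ ≈ (0.995, -0.038, 0.096); φ = arcsin(p_z) ≈ 5.49°, λ = atan2(p_y, p_x) ≈ -2.20°.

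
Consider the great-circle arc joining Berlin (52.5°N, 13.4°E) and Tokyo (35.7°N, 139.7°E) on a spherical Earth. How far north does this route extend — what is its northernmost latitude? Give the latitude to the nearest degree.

The great circle lies in the plane with unit normal n̂ = (p₁ × p₂)/|p₁ × p₂|.
Here n̂_z ≈ +0.404; the vertex latitude is φ_max = arccos|n̂_z| ≈ 66.2°.

≈ 66°N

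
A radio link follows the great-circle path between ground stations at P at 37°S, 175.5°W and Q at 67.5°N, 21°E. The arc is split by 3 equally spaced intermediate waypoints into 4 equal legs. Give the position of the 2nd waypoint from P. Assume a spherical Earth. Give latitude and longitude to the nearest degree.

Convert each endpoint to a unit vector on the sphere (x = cos φ cos λ, y = cos φ sin λ, z = sin φ).
The central angle between the endpoints is δ = arccos(p₁·p₂) ≈ 2.585 rad (148.1°).
Interpolate at f = 2/4 with slerp weights a = sin((1−f)δ)/sin δ ≈ 1.820, b = sin(fδ)/sin δ ≈ 1.820.
p = a·p₁ + b·p₂ ≈ (-0.799, 0.136, 0.586); φ = arcsin(p_z) ≈ 35.88°, λ = atan2(p_y, p_x) ≈ 170.37°.

≈ 36°N, 170°E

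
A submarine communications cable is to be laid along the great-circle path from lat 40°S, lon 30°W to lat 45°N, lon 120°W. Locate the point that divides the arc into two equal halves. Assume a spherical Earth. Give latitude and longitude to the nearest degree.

Convert each endpoint to a unit vector on the sphere (x = cos φ cos λ, y = cos φ sin λ, z = sin φ).
The central angle between the endpoints is δ = arccos(p₁·p₂) ≈ 2.043 rad (117.0°).
Interpolate at f = 1/2 with slerp weights a = sin((1−f)δ)/sin δ ≈ 0.957, b = sin(fδ)/sin δ ≈ 0.957.
p = a·p₁ + b·p₂ ≈ (0.297, -0.953, 0.062); φ = arcsin(p_z) ≈ 3.53°, λ = atan2(p_y, p_x) ≈ -72.71°.

≈ lat 4°N, lon 73°W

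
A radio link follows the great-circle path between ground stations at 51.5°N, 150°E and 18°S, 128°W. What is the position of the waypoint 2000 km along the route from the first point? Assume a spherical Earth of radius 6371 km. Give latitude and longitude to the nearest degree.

Convert each endpoint to a unit vector on the sphere (x = cos φ cos λ, y = cos φ sin λ, z = sin φ).
The central angle between the endpoints is δ = arccos(p₁·p₂) ≈ 1.731 rad (99.2°). The total great-circle distance is δ·R ≈ 1.731 × 6371 ≈ 11028 km, so the target fraction is f = 2000/11028 ≈ 0.181.
Interpolate at f ≈ 0.181 with slerp weights a = sin((1−f)δ)/sin δ ≈ 1.001, b = sin(fδ)/sin δ ≈ 0.313.
p = a·p₁ + b·p₂ ≈ (-0.723, 0.077, 0.687); φ = arcsin(p_z) ≈ 43.37°, λ = atan2(p_y, p_x) ≈ 173.91°.

≈ 43°N, 174°E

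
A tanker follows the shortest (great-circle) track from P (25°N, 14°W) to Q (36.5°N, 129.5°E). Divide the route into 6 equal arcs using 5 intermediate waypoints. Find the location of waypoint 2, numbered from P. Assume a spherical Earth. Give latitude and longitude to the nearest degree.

Convert each endpoint to a unit vector on the sphere (x = cos φ cos λ, y = cos φ sin λ, z = sin φ).
The central angle between the endpoints is δ = arccos(p₁·p₂) ≈ 1.912 rad (109.5°).
Interpolate at f = 2/6 with slerp weights a = sin((1−f)δ)/sin δ ≈ 1.015, b = sin(fδ)/sin δ ≈ 0.631.
p = a·p₁ + b·p₂ ≈ (0.570, 0.169, 0.804); φ = arcsin(p_z) ≈ 53.55°, λ = atan2(p_y, p_x) ≈ 16.53°.

≈ (54°N, 17°E)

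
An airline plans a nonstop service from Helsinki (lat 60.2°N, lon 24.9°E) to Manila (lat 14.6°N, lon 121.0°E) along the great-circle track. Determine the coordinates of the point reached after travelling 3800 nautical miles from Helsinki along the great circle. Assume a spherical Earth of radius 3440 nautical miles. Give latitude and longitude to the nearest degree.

From cos δ = sin φ₁ sin φ₂ + cos φ₁ cos φ₂ cos Δλ, the central angle is δ ≈ 1.402 rad (80.3°). The total great-circle distance is δ·R ≈ 1.402 × 3440 ≈ 4824 nmi, so the target fraction is f = 3800/4824 ≈ 0.788.
Interpolate at f ≈ 0.788 with slerp weights a = sin((1−f)δ)/sin δ ≈ 0.298, b = sin(fδ)/sin δ ≈ 0.906.
p = a·p₁ + b·p₂ ≈ (-0.317, 0.814, 0.487); φ = arcsin(p_z) ≈ 29.12°, λ = atan2(p_y, p_x) ≈ 111.31°.

≈ lat 29°N, lon 111°E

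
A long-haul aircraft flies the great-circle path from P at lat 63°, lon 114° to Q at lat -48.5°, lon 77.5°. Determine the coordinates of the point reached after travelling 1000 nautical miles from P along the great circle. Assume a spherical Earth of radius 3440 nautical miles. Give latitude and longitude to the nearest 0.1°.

Convert each endpoint to a unit vector on the sphere (x = cos φ cos λ, y = cos φ sin λ, z = sin φ).
The central angle between the endpoints is δ = arccos(p₁·p₂) ≈ 2.010 rad (115.2°). The total great-circle distance is δ·R ≈ 2.010 × 3440 ≈ 6915 nmi, so the target fraction is f = 1000/6915 ≈ 0.145.
Interpolate at f ≈ 0.145 with slerp weights a = sin((1−f)δ)/sin δ ≈ 1.093, b = sin(fδ)/sin δ ≈ 0.317.
p = a·p₁ + b·p₂ ≈ (-0.156, 0.658, 0.736); φ = arcsin(p_z) ≈ 47.43°, λ = atan2(p_y, p_x) ≈ 103.37°.

≈ lat 47.4°, lon 103.4°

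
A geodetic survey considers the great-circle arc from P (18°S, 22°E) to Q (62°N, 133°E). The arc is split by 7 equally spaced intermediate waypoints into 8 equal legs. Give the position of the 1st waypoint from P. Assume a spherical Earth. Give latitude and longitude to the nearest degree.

≈ (5°S, 29°E)

From cos δ = sin φ₁ sin φ₂ + cos φ₁ cos φ₂ cos Δλ, the central angle is δ ≈ 2.018 rad (115.6°).
Interpolate at f = 1/8 with slerp weights a = sin((1−f)δ)/sin δ ≈ 1.088, b = sin(fδ)/sin δ ≈ 0.277.
p = a·p₁ + b·p₂ ≈ (0.871, 0.483, -0.092); φ = arcsin(p_z) ≈ -5.27°, λ = atan2(p_y, p_x) ≈ 29.00°.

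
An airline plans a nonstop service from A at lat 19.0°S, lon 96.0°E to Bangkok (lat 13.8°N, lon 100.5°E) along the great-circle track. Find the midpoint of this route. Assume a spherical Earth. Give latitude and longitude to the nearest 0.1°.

Write both endpoints as unit vectors p₁, p₂ with components (cos φ cos λ, cos φ sin λ, sin φ).
The central angle between the endpoints is δ = arccos(p₁·p₂) ≈ 0.578 rad (33.1°).
Interpolate at f = 1/2 with slerp weights a = sin((1−f)δ)/sin δ ≈ 0.522, b = sin(fδ)/sin δ ≈ 0.522.
p = a·p₁ + b·p₂ ≈ (-0.144, 0.989, -0.045); φ = arcsin(p_z) ≈ -2.60°, λ = atan2(p_y, p_x) ≈ 98.28°.

≈ lat 2.6°S, lon 98.3°E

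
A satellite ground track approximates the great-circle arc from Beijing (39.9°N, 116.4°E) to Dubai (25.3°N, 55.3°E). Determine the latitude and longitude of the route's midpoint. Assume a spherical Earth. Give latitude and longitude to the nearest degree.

≈ 37°N, 83°E

Write both endpoints as unit vectors p₁, p₂ with components (cos φ cos λ, cos φ sin λ, sin φ).
The central angle between the endpoints is δ = arccos(p₁·p₂) ≈ 0.916 rad (52.5°).
Interpolate at f = 1/2 with slerp weights a = sin((1−f)δ)/sin δ ≈ 0.557, b = sin(fδ)/sin δ ≈ 0.557.
p = a·p₁ + b·p₂ ≈ (0.097, 0.797, 0.596); φ = arcsin(p_z) ≈ 36.57°, λ = atan2(p_y, p_x) ≈ 83.08°.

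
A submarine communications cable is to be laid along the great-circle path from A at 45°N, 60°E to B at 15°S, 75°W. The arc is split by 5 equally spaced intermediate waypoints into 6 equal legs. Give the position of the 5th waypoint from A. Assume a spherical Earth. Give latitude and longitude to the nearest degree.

≈ 2°N, 60°W

Convert each endpoint to a unit vector on the sphere (x = cos φ cos λ, y = cos φ sin λ, z = sin φ).
The central angle between the endpoints is δ = arccos(p₁·p₂) ≈ 2.300 rad (131.8°).
Interpolate at f = 5/6 with slerp weights a = sin((1−f)δ)/sin δ ≈ 0.501, b = sin(fδ)/sin δ ≈ 1.261.
p = a·p₁ + b·p₂ ≈ (0.493, -0.870, 0.028); φ = arcsin(p_z) ≈ 1.61°, λ = atan2(p_y, p_x) ≈ -60.48°.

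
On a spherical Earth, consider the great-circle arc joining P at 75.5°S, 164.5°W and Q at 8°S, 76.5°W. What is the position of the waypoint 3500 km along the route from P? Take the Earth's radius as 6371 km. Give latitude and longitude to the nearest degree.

≈ 56°S, 97°W

The haversine formula gives a central angle δ ≈ 1.427 rad (81.8°) between the endpoints. The total great-circle distance is δ·R ≈ 1.427 × 6371 ≈ 9091 km, so the target fraction is f = 3500/9091 ≈ 0.385.
Interpolate at f ≈ 0.385 with slerp weights a = sin((1−f)δ)/sin δ ≈ 0.777, b = sin(fδ)/sin δ ≈ 0.528.
p = a·p₁ + b·p₂ ≈ (-0.066, -0.560, -0.826); φ = arcsin(p_z) ≈ -55.68°, λ = atan2(p_y, p_x) ≈ -96.68°.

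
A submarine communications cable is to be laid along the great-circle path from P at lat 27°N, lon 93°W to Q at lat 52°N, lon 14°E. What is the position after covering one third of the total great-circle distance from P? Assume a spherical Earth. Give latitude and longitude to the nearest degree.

≈ lat 46°N, lon 70°W

Convert each endpoint to a unit vector on the sphere (x = cos φ cos λ, y = cos φ sin λ, z = sin φ).
The central angle between the endpoints is δ = arccos(p₁·p₂) ≈ 1.372 rad (78.6°).
Interpolate at f = 1/3 with slerp weights a = sin((1−f)δ)/sin δ ≈ 0.808, b = sin(fδ)/sin δ ≈ 0.450.
p = a·p₁ + b·p₂ ≈ (0.231, -0.652, 0.722); φ = arcsin(p_z) ≈ 46.21°, λ = atan2(p_y, p_x) ≈ -70.46°.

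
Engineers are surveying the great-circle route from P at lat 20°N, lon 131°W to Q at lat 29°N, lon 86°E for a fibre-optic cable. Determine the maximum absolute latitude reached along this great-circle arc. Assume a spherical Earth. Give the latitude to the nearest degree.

The great circle lies in the plane with unit normal n̂ = (p₁ × p₂)/|p₁ × p₂|.
Here n̂_z ≈ -0.568; the vertex latitude is φ_max = arccos|n̂_z| ≈ 55.4°.
Check via Clairaut: cos φ_max = |cos φ₁| · sin C = cos(20.0°)·sin(37.2°) ≈ 0.568, again giving ≈ 55.4°.

≈ 55°N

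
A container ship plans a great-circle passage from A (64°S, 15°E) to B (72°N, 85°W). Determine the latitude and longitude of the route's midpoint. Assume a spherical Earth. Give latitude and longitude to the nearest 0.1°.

≈ (6.1°N, 23.3°W)

From cos δ = sin φ₁ sin φ₂ + cos φ₁ cos φ₂ cos Δλ, the central angle is δ ≈ 2.643 rad (151.4°).
Interpolate at f = 1/2 with slerp weights a = sin((1−f)δ)/sin δ ≈ 2.027, b = sin(fδ)/sin δ ≈ 2.027.
p = a·p₁ + b·p₂ ≈ (0.913, -0.394, 0.106); φ = arcsin(p_z) ≈ 6.08°, λ = atan2(p_y, p_x) ≈ -23.35°.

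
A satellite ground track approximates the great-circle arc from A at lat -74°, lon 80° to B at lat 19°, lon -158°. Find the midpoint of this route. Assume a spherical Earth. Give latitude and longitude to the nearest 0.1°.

The haversine formula gives a central angle δ ≈ 2.039 rad (116.8°) between the endpoints.
Interpolate at f = 1/2 with slerp weights a = sin((1−f)δ)/sin δ ≈ 0.954, b = sin(fδ)/sin δ ≈ 0.954.
p = a·p₁ + b·p₂ ≈ (-0.791, -0.079, -0.607); φ = arcsin(p_z) ≈ -37.35°, λ = atan2(p_y, p_x) ≈ -174.30°.

≈ lat -37.4°, lon -174.3°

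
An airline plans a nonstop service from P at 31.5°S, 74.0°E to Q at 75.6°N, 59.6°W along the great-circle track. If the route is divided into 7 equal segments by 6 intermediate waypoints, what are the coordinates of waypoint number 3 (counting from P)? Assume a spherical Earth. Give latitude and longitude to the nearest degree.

Convert each endpoint to a unit vector on the sphere (x = cos φ cos λ, y = cos φ sin λ, z = sin φ).
The central angle between the endpoints is δ = arccos(p₁·p₂) ≈ 2.281 rad (130.7°).
Interpolate at f = 3/7 with slerp weights a = sin((1−f)δ)/sin δ ≈ 1.273, b = sin(fδ)/sin δ ≈ 1.094.
p = a·p₁ + b·p₂ ≈ (0.437, 0.808, 0.395); φ = arcsin(p_z) ≈ 23.25°, λ = atan2(p_y, p_x) ≈ 61.62°.

≈ 23°N, 62°E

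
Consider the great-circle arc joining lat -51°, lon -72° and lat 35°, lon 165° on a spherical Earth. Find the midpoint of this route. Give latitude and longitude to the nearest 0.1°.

≈ lat -16.0°, lon -147.1°

Write both endpoints as unit vectors p₁, p₂ with components (cos φ cos λ, cos φ sin λ, sin φ).
The central angle between the endpoints is δ = arccos(p₁·p₂) ≈ 2.384 rad (136.6°).
Interpolate at f = 1/2 with slerp weights a = sin((1−f)δ)/sin δ ≈ 1.352, b = sin(fδ)/sin δ ≈ 1.352.
p = a·p₁ + b·p₂ ≈ (-0.807, -0.523, -0.275); φ = arcsin(p_z) ≈ -15.98°, λ = atan2(p_y, p_x) ≈ -147.07°.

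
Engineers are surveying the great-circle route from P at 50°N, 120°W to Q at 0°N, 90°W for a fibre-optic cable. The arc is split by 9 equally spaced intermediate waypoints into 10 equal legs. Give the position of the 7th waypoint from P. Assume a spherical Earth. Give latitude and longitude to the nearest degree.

≈ 16°N, 97°W

Convert each endpoint to a unit vector on the sphere (x = cos φ cos λ, y = cos φ sin λ, z = sin φ).
The central angle between the endpoints is δ = arccos(p₁·p₂) ≈ 0.980 rad (56.2°).
Interpolate at f = 7/10 with slerp weights a = sin((1−f)δ)/sin δ ≈ 0.349, b = sin(fδ)/sin δ ≈ 0.763.
p = a·p₁ + b·p₂ ≈ (-0.112, -0.957, 0.267); φ = arcsin(p_z) ≈ 15.51°, λ = atan2(p_y, p_x) ≈ -96.68°.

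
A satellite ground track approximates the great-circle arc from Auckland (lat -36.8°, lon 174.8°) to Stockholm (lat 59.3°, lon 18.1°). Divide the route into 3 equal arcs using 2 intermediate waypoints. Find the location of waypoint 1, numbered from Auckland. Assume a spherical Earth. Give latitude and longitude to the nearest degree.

Write both endpoints as unit vectors p₁, p₂ with components (cos φ cos λ, cos φ sin λ, sin φ).
The central angle between the endpoints is δ = arccos(p₁·p₂) ≈ 2.669 rad (152.9°).
Interpolate at f = 1/3 with slerp weights a = sin((1−f)δ)/sin δ ≈ 2.151, b = sin(fδ)/sin δ ≈ 1.708.
p = a·p₁ + b·p₂ ≈ (-0.886, 0.427, 0.180); φ = arcsin(p_z) ≈ 10.39°, λ = atan2(p_y, p_x) ≈ 154.27°.

≈ lat 10°, lon 154°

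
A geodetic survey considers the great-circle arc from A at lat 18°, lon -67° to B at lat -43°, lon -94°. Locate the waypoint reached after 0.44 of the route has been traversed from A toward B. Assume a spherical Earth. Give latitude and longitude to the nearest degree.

≈ lat -9°, lon -77°

Write both endpoints as unit vectors p₁, p₂ with components (cos φ cos λ, cos φ sin λ, sin φ).
The central angle between the endpoints is δ = arccos(p₁·p₂) ≈ 1.149 rad (65.9°).
Interpolate at f = 0.44 with slerp weights a = sin((1−f)δ)/sin δ ≈ 0.658, b = sin(fδ)/sin δ ≈ 0.531.
p = a·p₁ + b·p₂ ≈ (0.217, -0.963, -0.159); φ = arcsin(p_z) ≈ -9.14°, λ = atan2(p_y, p_x) ≈ -77.28°.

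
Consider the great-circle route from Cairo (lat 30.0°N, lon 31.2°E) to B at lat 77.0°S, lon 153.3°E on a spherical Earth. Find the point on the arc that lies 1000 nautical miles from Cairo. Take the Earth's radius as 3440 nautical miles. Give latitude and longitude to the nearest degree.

≈ lat 14°N, lon 35°E

From cos δ = sin φ₁ sin φ₂ + cos φ₁ cos φ₂ cos Δλ, the central angle is δ ≈ 2.203 rad (126.2°). The total great-circle distance is δ·R ≈ 2.203 × 3440 ≈ 7577 nmi, so the target fraction is f = 1000/7577 ≈ 0.132.
Interpolate at f ≈ 0.132 with slerp weights a = sin((1−f)δ)/sin δ ≈ 1.168, b = sin(fδ)/sin δ ≈ 0.355.
p = a·p₁ + b·p₂ ≈ (0.794, 0.560, 0.238); φ = arcsin(p_z) ≈ 13.76°, λ = atan2(p_y, p_x) ≈ 35.20°.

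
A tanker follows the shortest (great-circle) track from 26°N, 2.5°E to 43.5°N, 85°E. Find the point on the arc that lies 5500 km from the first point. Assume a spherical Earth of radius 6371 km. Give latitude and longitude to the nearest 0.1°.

Convert each endpoint to a unit vector on the sphere (x = cos φ cos λ, y = cos φ sin λ, z = sin φ).
The central angle between the endpoints is δ = arccos(p₁·p₂) ≈ 1.174 rad (67.2°). The total great-circle distance is δ·R ≈ 1.174 × 6371 ≈ 7477 km, so the target fraction is f = 5500/7477 ≈ 0.736.
Interpolate at f ≈ 0.736 with slerp weights a = sin((1−f)δ)/sin δ ≈ 0.331, b = sin(fδ)/sin δ ≈ 0.824.
p = a·p₁ + b·p₂ ≈ (0.349, 0.609, 0.712); φ = arcsin(p_z) ≈ 45.44°, λ = atan2(p_y, p_x) ≈ 60.13°.

≈ 45.4°N, 60.1°E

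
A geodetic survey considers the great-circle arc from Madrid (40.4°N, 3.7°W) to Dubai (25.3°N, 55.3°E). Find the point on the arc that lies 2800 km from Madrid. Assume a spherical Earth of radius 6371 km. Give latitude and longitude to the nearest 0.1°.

Write both endpoints as unit vectors p₁, p₂ with components (cos φ cos λ, cos φ sin λ, sin φ).
The central angle between the endpoints is δ = arccos(p₁·p₂) ≈ 0.887 rad (50.8°). The total great-circle distance is δ·R ≈ 0.887 × 6371 ≈ 5652 km, so the target fraction is f = 2800/5652 ≈ 0.495.
Interpolate at f ≈ 0.495 with slerp weights a = sin((1−f)δ)/sin δ ≈ 0.558, b = sin(fδ)/sin δ ≈ 0.549.
p = a·p₁ + b·p₂ ≈ (0.707, 0.380, 0.596); φ = arcsin(p_z) ≈ 36.61°, λ = atan2(p_y, p_x) ≈ 28.29°.

≈ (36.6°N, 28.3°E)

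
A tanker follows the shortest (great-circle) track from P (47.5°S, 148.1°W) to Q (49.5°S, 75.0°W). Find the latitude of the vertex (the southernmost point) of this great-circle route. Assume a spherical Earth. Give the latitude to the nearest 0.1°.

≈ 54.6°S

The great circle lies in the plane with unit normal n̂ = (p₁ × p₂)/|p₁ × p₂|.
Here n̂_z ≈ +0.579; the vertex latitude is φ_max = arccos|n̂_z| ≈ 54.6°.
Check via Clairaut: cos φ_max = |cos φ₁| · sin C = cos(47.5°)·sin(121.1°) ≈ 0.579, again giving ≈ 54.6°.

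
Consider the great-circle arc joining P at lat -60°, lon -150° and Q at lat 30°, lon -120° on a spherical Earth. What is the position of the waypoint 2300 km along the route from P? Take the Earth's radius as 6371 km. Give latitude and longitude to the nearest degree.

≈ lat -41°, lon -138°

The haversine formula gives a central angle δ ≈ 1.629 rad (93.3°) between the endpoints. The total great-circle distance is δ·R ≈ 1.629 × 6371 ≈ 10377 km, so the target fraction is f = 2300/10377 ≈ 0.222.
Interpolate at f ≈ 0.222 with slerp weights a = sin((1−f)δ)/sin δ ≈ 0.956, b = sin(fδ)/sin δ ≈ 0.354.
p = a·p₁ + b·p₂ ≈ (-0.567, -0.504, -0.651); φ = arcsin(p_z) ≈ -40.62°, λ = atan2(p_y, p_x) ≈ -138.35°.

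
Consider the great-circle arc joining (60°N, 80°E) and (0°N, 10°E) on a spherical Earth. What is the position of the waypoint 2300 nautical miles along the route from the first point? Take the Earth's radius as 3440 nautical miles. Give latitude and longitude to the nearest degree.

≈ (36°N, 33°E)

Write both endpoints as unit vectors p₁, p₂ with components (cos φ cos λ, cos φ sin λ, sin φ).
The central angle between the endpoints is δ = arccos(p₁·p₂) ≈ 1.399 rad (80.2°). The total great-circle distance is δ·R ≈ 1.399 × 3440 ≈ 4812 nmi, so the target fraction is f = 2300/4812 ≈ 0.478.
Interpolate at f ≈ 0.478 with slerp weights a = sin((1−f)δ)/sin δ ≈ 0.677, b = sin(fδ)/sin δ ≈ 0.629.
p = a·p₁ + b·p₂ ≈ (0.678, 0.443, 0.586); φ = arcsin(p_z) ≈ 35.90°, λ = atan2(p_y, p_x) ≈ 33.12°.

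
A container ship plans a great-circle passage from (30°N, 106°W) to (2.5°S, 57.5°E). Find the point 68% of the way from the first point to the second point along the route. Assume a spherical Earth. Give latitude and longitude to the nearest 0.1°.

Write both endpoints as unit vectors p₁, p₂ with components (cos φ cos λ, cos φ sin λ, sin φ).
The central angle between the endpoints is δ = arccos(p₁·p₂) ≈ 2.589 rad (148.4°).
Interpolate at f = 0.68 with slerp weights a = sin((1−f)δ)/sin δ ≈ 1.405, b = sin(fδ)/sin δ ≈ 1.872.
p = a·p₁ + b·p₂ ≈ (0.670, 0.408, 0.621); φ = arcsin(p_z) ≈ 38.38°, λ = atan2(p_y, p_x) ≈ 31.34°.

≈ (38.4°N, 31.3°E)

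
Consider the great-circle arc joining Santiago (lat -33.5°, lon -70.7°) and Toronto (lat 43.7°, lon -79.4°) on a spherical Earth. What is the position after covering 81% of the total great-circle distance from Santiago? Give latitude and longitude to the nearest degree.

Write both endpoints as unit vectors p₁, p₂ with components (cos φ cos λ, cos φ sin λ, sin φ).
The central angle between the endpoints is δ = arccos(p₁·p₂) ≈ 1.355 rad (77.6°).
Interpolate at f = 0.81 with slerp weights a = sin((1−f)δ)/sin δ ≈ 0.261, b = sin(fδ)/sin δ ≈ 0.911.
p = a·p₁ + b·p₂ ≈ (0.193, -0.853, 0.486); φ = arcsin(p_z) ≈ 29.06°, λ = atan2(p_y, p_x) ≈ -77.25°.

≈ lat 29°, lon -77°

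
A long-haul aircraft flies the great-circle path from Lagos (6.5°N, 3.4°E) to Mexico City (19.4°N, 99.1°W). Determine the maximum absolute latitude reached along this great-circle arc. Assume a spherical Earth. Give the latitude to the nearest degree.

≈ 22°N

The great circle lies in the plane with unit normal n̂ = (p₁ × p₂)/|p₁ × p₂|.
Here n̂_z ≈ -0.928; the vertex latitude is φ_max = arccos|n̂_z| ≈ 21.9°.
Check via Clairaut: cos φ_max = |cos φ₁| · sin C = cos(6.5°)·sin(69.0°) ≈ 0.928, again giving ≈ 21.9°.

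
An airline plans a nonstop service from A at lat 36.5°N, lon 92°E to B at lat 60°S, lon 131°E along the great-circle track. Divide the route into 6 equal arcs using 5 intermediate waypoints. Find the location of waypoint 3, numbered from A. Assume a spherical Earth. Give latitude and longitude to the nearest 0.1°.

Convert each endpoint to a unit vector on the sphere (x = cos φ cos λ, y = cos φ sin λ, z = sin φ).
The central angle between the endpoints is δ = arccos(p₁·p₂) ≈ 1.775 rad (101.7°).
Interpolate at f = 3/6 with slerp weights a = sin((1−f)δ)/sin δ ≈ 0.792, b = sin(fδ)/sin δ ≈ 0.792.
p = a·p₁ + b·p₂ ≈ (-0.282, 0.935, -0.215); φ = arcsin(p_z) ≈ -12.40°, λ = atan2(p_y, p_x) ≈ 106.78°.

≈ lat 12.4°S, lon 106.8°E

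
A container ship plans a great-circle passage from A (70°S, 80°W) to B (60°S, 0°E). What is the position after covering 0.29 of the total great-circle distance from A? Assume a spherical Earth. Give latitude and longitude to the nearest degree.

Convert each endpoint to a unit vector on the sphere (x = cos φ cos λ, y = cos φ sin λ, z = sin φ).
The central angle between the endpoints is δ = arccos(p₁·p₂) ≈ 0.567 rad (32.5°).
Interpolate at f = 0.29 with slerp weights a = sin((1−f)δ)/sin δ ≈ 0.729, b = sin(fδ)/sin δ ≈ 0.305.
p = a·p₁ + b·p₂ ≈ (0.196, -0.246, -0.949); φ = arcsin(p_z) ≈ -71.69°, λ = atan2(p_y, p_x) ≈ -51.46°.

≈ (72°S, 51°W)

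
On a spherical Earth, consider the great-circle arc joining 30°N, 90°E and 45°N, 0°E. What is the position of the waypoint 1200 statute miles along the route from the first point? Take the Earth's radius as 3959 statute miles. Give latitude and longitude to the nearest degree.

≈ 40°N, 73°E

Write both endpoints as unit vectors p₁, p₂ with components (cos φ cos λ, cos φ sin λ, sin φ).
The central angle between the endpoints is δ = arccos(p₁·p₂) ≈ 1.209 rad (69.3°). The total great-circle distance is δ·R ≈ 1.209 × 3959 ≈ 4788 mi, so the target fraction is f = 1200/4788 ≈ 0.251.
Interpolate at f ≈ 0.251 with slerp weights a = sin((1−f)δ)/sin δ ≈ 0.842, b = sin(fδ)/sin δ ≈ 0.319.
p = a·p₁ + b·p₂ ≈ (0.226, 0.729, 0.646); φ = arcsin(p_z) ≈ 40.27°, λ = atan2(p_y, p_x) ≈ 72.80°.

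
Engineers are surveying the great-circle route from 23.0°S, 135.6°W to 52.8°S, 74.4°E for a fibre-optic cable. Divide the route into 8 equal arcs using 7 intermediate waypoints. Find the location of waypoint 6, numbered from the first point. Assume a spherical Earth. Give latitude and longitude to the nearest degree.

≈ 71°S, 113°E

Convert each endpoint to a unit vector on the sphere (x = cos φ cos λ, y = cos φ sin λ, z = sin φ).
The central angle between the endpoints is δ = arccos(p₁·p₂) ≈ 1.742 rad (99.8°).
Interpolate at f = 6/8 with slerp weights a = sin((1−f)δ)/sin δ ≈ 0.428, b = sin(fδ)/sin δ ≈ 0.980.
p = a·p₁ + b·p₂ ≈ (-0.122, 0.295, -0.948); φ = arcsin(p_z) ≈ -71.39°, λ = atan2(p_y, p_x) ≈ 112.54°.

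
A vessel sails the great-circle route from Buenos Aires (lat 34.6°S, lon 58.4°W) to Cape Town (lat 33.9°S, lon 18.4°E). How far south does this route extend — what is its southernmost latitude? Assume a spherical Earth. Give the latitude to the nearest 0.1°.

The great circle lies in the plane with unit normal n̂ = (p₁ × p₂)/|p₁ × p₂|.
Here n̂_z ≈ +0.755; the vertex latitude is φ_max = arccos|n̂_z| ≈ 41.0°.
Check via Clairaut: cos φ_max = |cos φ₁| · sin C = cos(34.6°)·sin(113.5°) ≈ 0.755, again giving ≈ 41.0°.

≈ 41.0°S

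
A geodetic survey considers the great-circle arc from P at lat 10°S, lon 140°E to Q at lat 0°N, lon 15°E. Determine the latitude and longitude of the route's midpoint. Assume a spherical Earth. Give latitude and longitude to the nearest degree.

≈ lat 11°S, lon 77°E

Write both endpoints as unit vectors p₁, p₂ with components (cos φ cos λ, cos φ sin λ, sin φ).
The central angle between the endpoints is δ = arccos(p₁·p₂) ≈ 2.171 rad (124.4°).
Interpolate at f = 1/2 with slerp weights a = sin((1−f)δ)/sin δ ≈ 1.072, b = sin(fδ)/sin δ ≈ 1.072.
p = a·p₁ + b·p₂ ≈ (0.227, 0.956, -0.186); φ = arcsin(p_z) ≈ -10.73°, λ = atan2(p_y, p_x) ≈ 76.66°.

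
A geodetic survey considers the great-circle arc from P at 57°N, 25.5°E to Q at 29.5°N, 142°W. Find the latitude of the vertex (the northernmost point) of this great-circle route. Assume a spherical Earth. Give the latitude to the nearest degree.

The great circle lies in the plane with unit normal n̂ = (p₁ × p₂)/|p₁ × p₂|.
Here n̂_z ≈ -0.103; the vertex latitude is φ_max = arccos|n̂_z| ≈ 84.1°.
Check via Clairaut: cos φ_max = |cos φ₁| · sin C = cos(57.0°)·sin(10.9°) ≈ 0.103, again giving ≈ 84.1°.

≈ 84°N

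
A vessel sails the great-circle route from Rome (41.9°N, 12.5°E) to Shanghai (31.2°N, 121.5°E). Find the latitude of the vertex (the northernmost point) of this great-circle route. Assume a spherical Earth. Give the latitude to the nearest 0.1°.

The great circle lies in the plane with unit normal n̂ = (p₁ × p₂)/|p₁ × p₂|.
Here n̂_z ≈ +0.608; the vertex latitude is φ_max = arccos|n̂_z| ≈ 52.6°.

≈ 52.6°N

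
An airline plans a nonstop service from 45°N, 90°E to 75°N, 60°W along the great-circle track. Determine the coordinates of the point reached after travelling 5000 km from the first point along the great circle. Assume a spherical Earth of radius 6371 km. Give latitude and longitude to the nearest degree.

≈ 84°N, 3°E

Convert each endpoint to a unit vector on the sphere (x = cos φ cos λ, y = cos φ sin λ, z = sin φ).
The central angle between the endpoints is δ = arccos(p₁·p₂) ≈ 1.019 rad (58.4°). The total great-circle distance is δ·R ≈ 1.019 × 6371 ≈ 6490 km, so the target fraction is f = 5000/6490 ≈ 0.770.
Interpolate at f ≈ 0.770 with slerp weights a = sin((1−f)δ)/sin δ ≈ 0.272, b = sin(fδ)/sin δ ≈ 0.830.
p = a·p₁ + b·p₂ ≈ (0.107, 0.006, 0.994); φ = arcsin(p_z) ≈ 83.82°, λ = atan2(p_y, p_x) ≈ 3.41°.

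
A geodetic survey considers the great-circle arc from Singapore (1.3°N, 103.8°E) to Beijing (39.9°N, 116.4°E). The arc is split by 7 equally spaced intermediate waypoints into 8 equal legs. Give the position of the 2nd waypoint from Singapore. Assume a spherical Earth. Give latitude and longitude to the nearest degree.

≈ (11°N, 106°E)

From cos δ = sin φ₁ sin φ₂ + cos φ₁ cos φ₂ cos Δλ, the central angle is δ ≈ 0.703 rad (40.3°).
Interpolate at f = 2/8 with slerp weights a = sin((1−f)δ)/sin δ ≈ 0.778, b = sin(fδ)/sin δ ≈ 0.270.
p = a·p₁ + b·p₂ ≈ (-0.278, 0.941, 0.191); φ = arcsin(p_z) ≈ 11.02°, λ = atan2(p_y, p_x) ≈ 106.44°.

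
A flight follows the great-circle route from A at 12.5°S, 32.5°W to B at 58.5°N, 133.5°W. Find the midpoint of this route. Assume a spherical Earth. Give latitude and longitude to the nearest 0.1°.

≈ 32.1°N, 62.8°W

The haversine formula gives a central angle δ ≈ 1.857 rad (106.4°) between the endpoints.
Interpolate at f = 1/2 with slerp weights a = sin((1−f)δ)/sin δ ≈ 0.834, b = sin(fδ)/sin δ ≈ 0.834.
p = a·p₁ + b·p₂ ≈ (0.387, -0.754, 0.531); φ = arcsin(p_z) ≈ 32.06°, λ = atan2(p_y, p_x) ≈ -62.83°.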